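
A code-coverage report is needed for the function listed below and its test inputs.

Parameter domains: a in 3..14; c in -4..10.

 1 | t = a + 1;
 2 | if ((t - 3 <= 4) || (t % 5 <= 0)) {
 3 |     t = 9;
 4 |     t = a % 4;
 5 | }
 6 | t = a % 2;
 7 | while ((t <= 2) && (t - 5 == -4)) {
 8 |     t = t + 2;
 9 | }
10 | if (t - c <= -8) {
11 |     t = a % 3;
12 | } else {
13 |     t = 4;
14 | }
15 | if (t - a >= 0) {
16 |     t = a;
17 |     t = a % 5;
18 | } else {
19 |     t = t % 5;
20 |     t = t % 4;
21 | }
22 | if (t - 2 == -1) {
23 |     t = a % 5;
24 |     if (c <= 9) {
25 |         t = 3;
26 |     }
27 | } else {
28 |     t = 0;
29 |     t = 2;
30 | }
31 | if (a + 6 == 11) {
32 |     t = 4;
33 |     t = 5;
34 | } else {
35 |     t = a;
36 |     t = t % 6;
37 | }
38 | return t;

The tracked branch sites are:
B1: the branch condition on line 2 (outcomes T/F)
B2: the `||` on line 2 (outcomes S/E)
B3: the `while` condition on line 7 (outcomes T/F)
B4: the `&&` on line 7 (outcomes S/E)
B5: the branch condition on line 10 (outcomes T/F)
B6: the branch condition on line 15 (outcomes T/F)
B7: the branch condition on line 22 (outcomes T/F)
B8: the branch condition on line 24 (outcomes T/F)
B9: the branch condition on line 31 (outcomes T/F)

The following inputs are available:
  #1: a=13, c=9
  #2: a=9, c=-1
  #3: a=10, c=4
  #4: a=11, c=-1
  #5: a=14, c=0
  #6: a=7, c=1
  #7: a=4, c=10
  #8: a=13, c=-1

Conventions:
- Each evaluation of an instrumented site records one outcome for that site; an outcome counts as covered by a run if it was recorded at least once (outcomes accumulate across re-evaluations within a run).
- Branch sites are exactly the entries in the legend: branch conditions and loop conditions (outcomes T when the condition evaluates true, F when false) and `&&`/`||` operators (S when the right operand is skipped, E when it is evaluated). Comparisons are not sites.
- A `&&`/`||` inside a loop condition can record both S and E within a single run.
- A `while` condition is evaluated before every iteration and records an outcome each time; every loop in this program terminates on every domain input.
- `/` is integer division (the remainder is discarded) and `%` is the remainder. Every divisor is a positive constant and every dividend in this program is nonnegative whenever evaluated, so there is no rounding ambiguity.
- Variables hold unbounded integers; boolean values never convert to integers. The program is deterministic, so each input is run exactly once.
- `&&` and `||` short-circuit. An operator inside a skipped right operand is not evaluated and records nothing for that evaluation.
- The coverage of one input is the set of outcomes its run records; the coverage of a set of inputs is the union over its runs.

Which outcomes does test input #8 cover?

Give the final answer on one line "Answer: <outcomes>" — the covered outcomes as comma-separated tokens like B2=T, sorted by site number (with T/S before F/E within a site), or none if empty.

Simulating input #8 (a=13, c=-1) step by step:
  B2->E, B1->F, B4->E, B3->T, B4->S, B3->F, B5->F, B6->F, B7->F, B9->F
deduplicating events, the covered set is: B1=F, B2=E, B3=T, B3=F, B4=S, B4=E, B5=F, B6=F, B7=F, B9=F

Answer: B1=F, B2=E, B3=T, B3=F, B4=S, B4=E, B5=F, B6=F, B7=F, B9=F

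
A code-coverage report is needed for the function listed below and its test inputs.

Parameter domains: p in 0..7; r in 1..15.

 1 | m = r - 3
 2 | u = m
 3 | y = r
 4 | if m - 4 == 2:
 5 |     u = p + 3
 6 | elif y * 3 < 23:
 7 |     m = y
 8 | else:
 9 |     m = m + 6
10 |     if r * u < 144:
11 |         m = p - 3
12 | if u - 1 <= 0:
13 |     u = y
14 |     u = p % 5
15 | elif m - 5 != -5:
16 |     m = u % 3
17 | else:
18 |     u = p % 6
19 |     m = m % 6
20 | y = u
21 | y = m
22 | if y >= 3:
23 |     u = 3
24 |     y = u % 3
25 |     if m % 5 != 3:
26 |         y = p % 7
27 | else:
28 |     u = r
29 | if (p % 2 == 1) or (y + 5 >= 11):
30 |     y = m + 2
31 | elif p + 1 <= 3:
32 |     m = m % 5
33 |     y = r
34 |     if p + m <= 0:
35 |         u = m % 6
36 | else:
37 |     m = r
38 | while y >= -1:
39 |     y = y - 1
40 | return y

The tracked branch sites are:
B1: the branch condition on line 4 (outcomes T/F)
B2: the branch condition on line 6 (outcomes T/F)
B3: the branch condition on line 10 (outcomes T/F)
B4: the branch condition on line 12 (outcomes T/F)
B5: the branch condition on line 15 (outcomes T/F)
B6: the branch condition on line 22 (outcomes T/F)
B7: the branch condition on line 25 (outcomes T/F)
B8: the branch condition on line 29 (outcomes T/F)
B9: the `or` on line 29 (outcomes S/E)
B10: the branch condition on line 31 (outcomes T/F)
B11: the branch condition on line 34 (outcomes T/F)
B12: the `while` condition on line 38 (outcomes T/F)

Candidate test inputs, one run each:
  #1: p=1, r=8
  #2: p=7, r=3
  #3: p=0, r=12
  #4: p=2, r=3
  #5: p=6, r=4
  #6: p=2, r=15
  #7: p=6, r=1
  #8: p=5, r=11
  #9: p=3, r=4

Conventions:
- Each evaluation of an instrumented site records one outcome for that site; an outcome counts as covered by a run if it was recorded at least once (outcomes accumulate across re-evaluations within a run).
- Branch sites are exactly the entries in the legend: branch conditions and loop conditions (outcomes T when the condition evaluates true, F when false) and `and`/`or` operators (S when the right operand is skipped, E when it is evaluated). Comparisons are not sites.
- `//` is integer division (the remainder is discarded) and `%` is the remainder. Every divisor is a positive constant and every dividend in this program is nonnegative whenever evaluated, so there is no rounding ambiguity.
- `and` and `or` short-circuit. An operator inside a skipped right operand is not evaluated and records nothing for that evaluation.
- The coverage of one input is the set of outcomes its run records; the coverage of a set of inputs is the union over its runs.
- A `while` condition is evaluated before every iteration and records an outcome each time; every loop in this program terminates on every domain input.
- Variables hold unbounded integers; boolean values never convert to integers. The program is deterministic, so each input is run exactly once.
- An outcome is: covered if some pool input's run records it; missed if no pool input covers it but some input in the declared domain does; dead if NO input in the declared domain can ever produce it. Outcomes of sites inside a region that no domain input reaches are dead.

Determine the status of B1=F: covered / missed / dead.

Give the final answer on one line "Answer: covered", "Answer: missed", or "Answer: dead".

B1=F is recorded by pool input(s) 1, 2, 3, 4, 5, 6, 7, 8, 9 -> covered

Answer: covered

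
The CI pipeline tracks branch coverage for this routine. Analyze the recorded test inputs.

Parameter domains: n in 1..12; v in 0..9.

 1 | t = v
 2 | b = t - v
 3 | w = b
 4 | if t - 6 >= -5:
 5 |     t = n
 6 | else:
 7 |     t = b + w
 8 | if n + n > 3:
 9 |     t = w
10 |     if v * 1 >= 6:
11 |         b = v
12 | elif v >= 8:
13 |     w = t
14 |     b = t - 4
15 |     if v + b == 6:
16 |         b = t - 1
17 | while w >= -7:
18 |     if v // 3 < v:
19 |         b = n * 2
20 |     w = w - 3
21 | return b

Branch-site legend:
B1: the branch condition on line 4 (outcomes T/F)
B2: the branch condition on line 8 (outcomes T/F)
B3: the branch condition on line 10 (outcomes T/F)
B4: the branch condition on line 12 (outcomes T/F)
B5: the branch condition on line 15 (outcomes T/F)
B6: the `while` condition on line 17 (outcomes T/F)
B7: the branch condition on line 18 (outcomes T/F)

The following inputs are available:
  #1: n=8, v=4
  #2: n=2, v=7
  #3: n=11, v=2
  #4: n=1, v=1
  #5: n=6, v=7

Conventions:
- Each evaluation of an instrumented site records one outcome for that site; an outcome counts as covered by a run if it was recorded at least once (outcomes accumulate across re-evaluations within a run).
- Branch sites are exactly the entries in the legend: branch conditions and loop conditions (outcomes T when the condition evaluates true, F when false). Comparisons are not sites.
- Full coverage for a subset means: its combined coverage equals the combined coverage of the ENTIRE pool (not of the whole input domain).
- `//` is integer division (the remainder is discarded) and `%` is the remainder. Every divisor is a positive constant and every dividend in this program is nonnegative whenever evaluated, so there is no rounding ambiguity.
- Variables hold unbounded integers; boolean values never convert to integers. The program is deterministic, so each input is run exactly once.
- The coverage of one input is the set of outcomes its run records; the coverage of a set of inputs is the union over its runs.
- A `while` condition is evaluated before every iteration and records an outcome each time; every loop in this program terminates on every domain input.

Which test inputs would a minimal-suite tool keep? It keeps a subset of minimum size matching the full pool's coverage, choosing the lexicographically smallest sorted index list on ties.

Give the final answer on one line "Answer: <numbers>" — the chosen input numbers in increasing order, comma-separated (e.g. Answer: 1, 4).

input #1 (n=8, v=4): covers B1=T, B2=T, B3=F, B6=T, B6=F, B7=T
input #2 (n=2, v=7): covers B1=T, B2=T, B3=T, B6=T, B6=F, B7=T
input #3 (n=11, v=2): covers B1=T, B2=T, B3=F, B6=T, B6=F, B7=T
input #4 (n=1, v=1): covers B1=T, B2=F, B4=F, B6=T, B6=F, B7=T
input #5 (n=6, v=7): covers B1=T, B2=T, B3=T, B6=T, B6=F, B7=T
pool-wide coverage (9 outcomes): B1=T, B2=T, B2=F, B3=T, B3=F, B4=F, B6=T, B6=F, B7=T
every size-1 subset falls short of the 9 outcomes (best: 6/9)
every size-2 subset falls short of the 9 outcomes (best: 8/9)
the canonical winner is {1, 2, 4}: size 3, full 9-outcome coverage, earliest index list among size-3 covers

Answer: 1, 2, 4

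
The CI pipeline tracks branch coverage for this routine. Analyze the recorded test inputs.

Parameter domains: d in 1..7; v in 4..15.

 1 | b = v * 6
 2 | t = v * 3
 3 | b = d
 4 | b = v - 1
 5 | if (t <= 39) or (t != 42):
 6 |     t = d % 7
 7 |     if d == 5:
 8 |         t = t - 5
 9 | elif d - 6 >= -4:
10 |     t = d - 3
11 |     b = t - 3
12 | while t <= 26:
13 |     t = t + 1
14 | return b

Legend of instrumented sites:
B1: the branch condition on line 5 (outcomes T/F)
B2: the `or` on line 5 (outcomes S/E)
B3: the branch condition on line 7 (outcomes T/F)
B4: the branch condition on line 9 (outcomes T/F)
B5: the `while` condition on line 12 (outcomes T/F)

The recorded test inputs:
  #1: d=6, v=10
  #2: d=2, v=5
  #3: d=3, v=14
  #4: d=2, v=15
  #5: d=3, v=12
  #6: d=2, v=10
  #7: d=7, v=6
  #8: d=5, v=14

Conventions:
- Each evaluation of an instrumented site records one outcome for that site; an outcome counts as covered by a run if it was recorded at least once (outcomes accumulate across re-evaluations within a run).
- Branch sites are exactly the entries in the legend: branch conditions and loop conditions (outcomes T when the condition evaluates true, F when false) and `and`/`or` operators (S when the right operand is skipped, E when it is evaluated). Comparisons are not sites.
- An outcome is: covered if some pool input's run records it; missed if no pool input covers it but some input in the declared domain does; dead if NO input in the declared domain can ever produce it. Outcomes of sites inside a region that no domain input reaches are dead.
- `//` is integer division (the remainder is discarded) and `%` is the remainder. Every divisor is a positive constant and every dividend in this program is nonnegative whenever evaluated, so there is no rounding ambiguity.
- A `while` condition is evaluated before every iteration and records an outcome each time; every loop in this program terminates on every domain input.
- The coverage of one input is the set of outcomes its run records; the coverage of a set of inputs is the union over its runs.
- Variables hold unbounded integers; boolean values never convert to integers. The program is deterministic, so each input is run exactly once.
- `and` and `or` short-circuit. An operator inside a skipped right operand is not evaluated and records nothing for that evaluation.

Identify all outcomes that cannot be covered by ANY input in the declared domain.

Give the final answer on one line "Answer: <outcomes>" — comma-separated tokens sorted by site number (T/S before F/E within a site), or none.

sweeping the full domain (84 inputs) for each outcome:
  reachable outcomes have witnesses, e.g. B1=T (e.g. d=1, v=4), B1=F (e.g. d=1, v=14), B2=S (e.g. d=1, v=4), B2=E (e.g. d=1, v=14)

Answer: none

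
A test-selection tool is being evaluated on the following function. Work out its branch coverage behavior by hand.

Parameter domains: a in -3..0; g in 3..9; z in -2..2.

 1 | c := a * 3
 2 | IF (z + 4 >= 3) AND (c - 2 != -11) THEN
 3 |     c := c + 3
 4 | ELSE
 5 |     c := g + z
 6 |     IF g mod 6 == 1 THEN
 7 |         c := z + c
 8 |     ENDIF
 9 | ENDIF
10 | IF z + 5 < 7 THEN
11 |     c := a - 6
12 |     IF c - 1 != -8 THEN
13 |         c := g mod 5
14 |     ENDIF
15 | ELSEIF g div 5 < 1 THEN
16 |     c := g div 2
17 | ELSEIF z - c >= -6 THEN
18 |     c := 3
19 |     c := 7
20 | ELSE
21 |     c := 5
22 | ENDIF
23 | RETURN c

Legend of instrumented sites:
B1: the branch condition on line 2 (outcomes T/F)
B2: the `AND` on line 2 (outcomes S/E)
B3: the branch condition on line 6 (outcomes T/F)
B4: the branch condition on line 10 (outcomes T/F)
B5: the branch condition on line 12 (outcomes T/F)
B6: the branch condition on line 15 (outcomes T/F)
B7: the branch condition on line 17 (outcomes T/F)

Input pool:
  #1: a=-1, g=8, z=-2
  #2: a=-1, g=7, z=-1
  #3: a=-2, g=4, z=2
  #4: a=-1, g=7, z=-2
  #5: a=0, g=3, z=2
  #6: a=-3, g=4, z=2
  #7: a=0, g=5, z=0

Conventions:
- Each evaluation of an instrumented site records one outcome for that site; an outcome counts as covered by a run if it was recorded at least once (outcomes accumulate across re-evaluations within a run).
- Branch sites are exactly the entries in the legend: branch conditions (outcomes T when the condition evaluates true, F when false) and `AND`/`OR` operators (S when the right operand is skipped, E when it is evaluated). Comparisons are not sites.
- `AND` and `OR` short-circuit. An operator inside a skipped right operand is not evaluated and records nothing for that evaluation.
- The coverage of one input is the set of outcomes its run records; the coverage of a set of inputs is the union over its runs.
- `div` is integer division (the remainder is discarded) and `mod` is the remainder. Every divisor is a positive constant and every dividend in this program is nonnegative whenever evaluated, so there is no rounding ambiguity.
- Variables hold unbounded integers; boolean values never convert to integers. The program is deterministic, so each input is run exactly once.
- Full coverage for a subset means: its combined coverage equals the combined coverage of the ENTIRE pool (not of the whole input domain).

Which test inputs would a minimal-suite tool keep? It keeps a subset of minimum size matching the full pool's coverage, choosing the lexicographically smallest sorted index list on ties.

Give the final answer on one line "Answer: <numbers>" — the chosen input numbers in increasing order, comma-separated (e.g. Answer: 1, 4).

input #1 (a=-1, g=8, z=-2): covers B1=F, B2=S, B3=F, B4=T, B5=F
input #2 (a=-1, g=7, z=-1): covers B1=T, B2=E, B4=T, B5=F
input #3 (a=-2, g=4, z=2): covers B1=T, B2=E, B4=F, B6=T
input #4 (a=-1, g=7, z=-2): covers B1=F, B2=S, B3=T, B4=T, B5=F
input #5 (a=0, g=3, z=2): covers B1=T, B2=E, B4=F, B6=T
input #6 (a=-3, g=4, z=2): covers B1=F, B2=E, B3=F, B4=F, B6=T
input #7 (a=0, g=5, z=0): covers B1=T, B2=E, B4=T, B5=T
union over all inputs: B1=T, B1=F, B2=S, B2=E, B3=T, B3=F, B4=T, B4=F, B5=T, B5=F, B6=T (11 outcomes)
no size-1 subset reaches all 11 outcomes (best union: 5/11)
no size-2 subset reaches all 11 outcomes (best union: 9/11)
the canonical winner is {4, 6, 7}: size 3, full 11-outcome coverage, earliest index list among size-3 covers

Answer: 4, 6, 7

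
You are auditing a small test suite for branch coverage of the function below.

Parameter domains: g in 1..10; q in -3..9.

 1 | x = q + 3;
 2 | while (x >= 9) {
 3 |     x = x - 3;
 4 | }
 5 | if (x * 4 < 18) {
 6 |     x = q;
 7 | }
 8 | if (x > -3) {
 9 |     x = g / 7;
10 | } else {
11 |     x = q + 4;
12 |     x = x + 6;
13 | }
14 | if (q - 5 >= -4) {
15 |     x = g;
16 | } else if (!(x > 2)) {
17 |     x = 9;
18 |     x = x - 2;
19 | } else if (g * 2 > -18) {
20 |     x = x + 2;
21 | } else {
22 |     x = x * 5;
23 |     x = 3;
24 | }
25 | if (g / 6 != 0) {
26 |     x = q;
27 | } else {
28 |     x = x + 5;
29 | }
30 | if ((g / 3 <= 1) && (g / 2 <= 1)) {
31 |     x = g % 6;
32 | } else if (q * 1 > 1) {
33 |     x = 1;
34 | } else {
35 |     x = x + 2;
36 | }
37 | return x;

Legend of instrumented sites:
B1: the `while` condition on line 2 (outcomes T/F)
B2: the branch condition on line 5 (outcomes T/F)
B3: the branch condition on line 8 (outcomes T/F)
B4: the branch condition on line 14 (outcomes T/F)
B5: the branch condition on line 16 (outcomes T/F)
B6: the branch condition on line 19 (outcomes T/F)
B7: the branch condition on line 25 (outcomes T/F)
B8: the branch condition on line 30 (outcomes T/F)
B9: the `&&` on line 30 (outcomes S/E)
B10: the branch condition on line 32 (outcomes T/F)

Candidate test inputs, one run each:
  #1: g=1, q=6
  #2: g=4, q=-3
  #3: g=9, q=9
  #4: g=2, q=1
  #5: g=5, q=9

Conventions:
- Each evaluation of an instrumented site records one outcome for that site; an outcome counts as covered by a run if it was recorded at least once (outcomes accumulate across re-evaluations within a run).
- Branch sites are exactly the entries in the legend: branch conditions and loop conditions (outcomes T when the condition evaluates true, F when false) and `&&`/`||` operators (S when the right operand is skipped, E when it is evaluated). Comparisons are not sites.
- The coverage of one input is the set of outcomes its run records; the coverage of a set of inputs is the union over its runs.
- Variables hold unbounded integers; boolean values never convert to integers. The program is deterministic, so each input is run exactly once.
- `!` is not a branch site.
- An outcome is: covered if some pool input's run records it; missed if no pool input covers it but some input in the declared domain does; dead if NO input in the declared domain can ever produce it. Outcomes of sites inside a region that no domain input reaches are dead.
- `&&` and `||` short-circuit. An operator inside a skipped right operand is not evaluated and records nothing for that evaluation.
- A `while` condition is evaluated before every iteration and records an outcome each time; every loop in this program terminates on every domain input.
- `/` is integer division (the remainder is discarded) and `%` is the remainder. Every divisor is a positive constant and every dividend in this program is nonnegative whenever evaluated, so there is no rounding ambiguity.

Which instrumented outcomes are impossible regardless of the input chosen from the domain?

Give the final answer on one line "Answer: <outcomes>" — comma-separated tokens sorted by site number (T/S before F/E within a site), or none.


exhaustive pass over the 130-input domain:
  B6=F: unreachable across the whole domain -> dead
  reachable outcomes have witnesses, e.g. B1=T (e.g. g=1, q=6), B1=F (e.g. g=1, q=-3), B2=T (e.g. g=1, q=-3), B2=F (e.g. g=1, q=2)
Answer: B6=F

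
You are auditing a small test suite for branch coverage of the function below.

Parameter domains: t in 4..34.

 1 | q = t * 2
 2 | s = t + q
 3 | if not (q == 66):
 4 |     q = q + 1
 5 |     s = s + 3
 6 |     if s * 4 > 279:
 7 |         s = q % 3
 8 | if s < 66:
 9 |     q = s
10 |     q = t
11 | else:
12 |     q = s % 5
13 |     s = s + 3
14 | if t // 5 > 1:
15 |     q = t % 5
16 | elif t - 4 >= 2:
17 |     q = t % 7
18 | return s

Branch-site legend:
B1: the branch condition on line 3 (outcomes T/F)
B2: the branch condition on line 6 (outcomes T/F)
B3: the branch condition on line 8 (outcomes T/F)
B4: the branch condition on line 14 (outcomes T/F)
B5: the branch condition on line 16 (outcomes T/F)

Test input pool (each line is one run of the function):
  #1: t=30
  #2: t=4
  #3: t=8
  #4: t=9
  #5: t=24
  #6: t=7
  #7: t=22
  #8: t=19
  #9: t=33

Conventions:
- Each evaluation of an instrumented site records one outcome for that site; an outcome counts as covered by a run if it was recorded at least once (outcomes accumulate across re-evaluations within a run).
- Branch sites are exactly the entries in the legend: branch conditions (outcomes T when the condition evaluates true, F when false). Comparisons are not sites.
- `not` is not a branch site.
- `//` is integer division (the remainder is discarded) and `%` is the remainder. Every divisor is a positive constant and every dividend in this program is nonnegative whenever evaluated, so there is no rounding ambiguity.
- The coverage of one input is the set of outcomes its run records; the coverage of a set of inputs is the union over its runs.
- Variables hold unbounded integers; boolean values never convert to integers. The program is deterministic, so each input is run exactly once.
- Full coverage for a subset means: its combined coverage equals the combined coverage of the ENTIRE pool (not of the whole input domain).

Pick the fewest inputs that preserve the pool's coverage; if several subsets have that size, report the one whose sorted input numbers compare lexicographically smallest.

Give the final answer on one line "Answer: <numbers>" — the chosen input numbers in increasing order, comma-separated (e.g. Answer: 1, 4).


run #1 (t=30) records B1=T, B2=T, B3=T, B4=T
run #2 (t=4) records B1=T, B2=F, B3=T, B4=F, B5=F
run #3 (t=8) records B1=T, B2=F, B3=T, B4=F, B5=T
run #4 (t=9) records B1=T, B2=F, B3=T, B4=F, B5=T
run #5 (t=24) records B1=T, B2=T, B3=T, B4=T
run #6 (t=7) records B1=T, B2=F, B3=T, B4=F, B5=T
run #7 (t=22) records B1=T, B2=F, B3=F, B4=T
run #8 (t=19) records B1=T, B2=F, B3=T, B4=T
run #9 (t=33) records B1=F, B3=F, B4=T
together the pool reaches 10 outcomes: B1=T, B1=F, B2=T, B2=F, B3=T, B3=F, B4=T, B4=F, B5=T, B5=F
checked all size-1 subsets: none covers 10 outcomes (max 5/10)
checked all size-2 subsets: none covers 10 outcomes (max 8/10)
checked all size-3 subsets: none covers 10 outcomes (max 9/10)
at size 4, {1, 2, 3, 9} reaches all 10 outcomes; every lexicographically earlier size-4 subset fails
Answer: 1, 2, 3, 9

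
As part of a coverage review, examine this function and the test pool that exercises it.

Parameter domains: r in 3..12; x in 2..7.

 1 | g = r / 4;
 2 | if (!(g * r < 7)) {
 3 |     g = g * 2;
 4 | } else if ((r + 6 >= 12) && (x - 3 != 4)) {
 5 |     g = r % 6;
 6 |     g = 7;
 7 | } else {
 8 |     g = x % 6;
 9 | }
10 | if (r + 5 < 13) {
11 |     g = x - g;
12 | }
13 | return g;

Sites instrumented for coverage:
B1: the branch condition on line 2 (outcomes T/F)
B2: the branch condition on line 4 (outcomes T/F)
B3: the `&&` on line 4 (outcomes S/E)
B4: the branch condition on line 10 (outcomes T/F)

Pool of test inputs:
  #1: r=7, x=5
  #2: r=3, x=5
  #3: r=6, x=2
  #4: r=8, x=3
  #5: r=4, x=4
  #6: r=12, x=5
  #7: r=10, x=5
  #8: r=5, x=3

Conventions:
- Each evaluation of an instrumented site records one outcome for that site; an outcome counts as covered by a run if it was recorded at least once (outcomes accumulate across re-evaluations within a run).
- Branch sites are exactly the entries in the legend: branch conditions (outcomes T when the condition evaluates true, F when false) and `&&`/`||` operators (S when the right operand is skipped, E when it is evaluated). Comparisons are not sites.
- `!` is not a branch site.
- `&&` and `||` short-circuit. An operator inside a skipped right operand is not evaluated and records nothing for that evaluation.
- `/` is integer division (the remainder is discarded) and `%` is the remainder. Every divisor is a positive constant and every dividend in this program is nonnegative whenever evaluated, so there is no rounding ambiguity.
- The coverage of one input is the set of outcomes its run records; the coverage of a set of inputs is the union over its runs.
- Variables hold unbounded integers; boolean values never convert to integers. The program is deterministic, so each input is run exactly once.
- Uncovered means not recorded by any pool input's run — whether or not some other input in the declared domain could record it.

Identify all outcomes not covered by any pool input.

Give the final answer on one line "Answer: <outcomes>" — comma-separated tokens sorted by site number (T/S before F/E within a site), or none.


input #1, r=7, x=5: outcomes B1=T, B4=T
input #2, r=3, x=5: outcomes B1=F, B2=F, B3=S, B4=T
input #3, r=6, x=2: outcomes B1=F, B2=T, B3=E, B4=T
input #4, r=8, x=3: outcomes B1=T, B4=F
input #5, r=4, x=4: outcomes B1=F, B2=F, B3=S, B4=T
input #6, r=12, x=5: outcomes B1=T, B4=F
input #7, r=10, x=5: outcomes B1=T, B4=F
input #8, r=5, x=3: outcomes B1=F, B2=F, B3=S, B4=T
union over the pool: B1=T, B1=F, B2=T, B2=F, B3=S, B3=E, B4=T, B4=F
uncovered (0 of 8): none
Answer: none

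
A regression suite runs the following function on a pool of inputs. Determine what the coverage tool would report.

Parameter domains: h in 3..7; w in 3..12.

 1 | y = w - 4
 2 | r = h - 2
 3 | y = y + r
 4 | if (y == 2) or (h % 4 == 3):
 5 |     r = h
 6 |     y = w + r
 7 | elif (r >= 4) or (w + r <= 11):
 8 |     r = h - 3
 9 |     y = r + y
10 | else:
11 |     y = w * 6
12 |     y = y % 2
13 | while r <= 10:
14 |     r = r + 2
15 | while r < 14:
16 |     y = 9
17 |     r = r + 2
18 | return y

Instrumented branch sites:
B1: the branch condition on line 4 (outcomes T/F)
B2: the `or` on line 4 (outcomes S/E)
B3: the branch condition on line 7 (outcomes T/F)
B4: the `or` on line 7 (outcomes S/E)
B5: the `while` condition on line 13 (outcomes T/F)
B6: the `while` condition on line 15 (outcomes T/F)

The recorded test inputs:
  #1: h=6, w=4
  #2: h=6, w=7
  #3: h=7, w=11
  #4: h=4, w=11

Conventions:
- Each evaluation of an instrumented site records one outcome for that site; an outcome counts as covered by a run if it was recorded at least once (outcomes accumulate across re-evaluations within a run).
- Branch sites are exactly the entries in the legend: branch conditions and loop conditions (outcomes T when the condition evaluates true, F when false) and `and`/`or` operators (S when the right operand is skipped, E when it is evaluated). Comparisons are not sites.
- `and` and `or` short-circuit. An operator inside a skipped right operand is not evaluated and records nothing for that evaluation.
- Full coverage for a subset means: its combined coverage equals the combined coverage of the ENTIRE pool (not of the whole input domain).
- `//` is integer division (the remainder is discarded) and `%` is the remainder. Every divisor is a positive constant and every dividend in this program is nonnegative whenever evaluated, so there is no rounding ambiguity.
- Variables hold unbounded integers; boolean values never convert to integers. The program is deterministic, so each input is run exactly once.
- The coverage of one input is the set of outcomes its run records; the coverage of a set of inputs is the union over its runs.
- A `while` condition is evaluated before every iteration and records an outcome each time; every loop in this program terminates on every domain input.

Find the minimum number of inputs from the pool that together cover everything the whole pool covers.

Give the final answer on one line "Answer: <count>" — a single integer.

#1 (h=6, w=4) -> covered: B1=F, B2=E, B3=T, B4=S, B5=T, B5=F, B6=T, B6=F
#2 (h=6, w=7) -> covered: B1=F, B2=E, B3=T, B4=S, B5=T, B5=F, B6=T, B6=F
#3 (h=7, w=11) -> covered: B1=T, B2=E, B5=T, B5=F, B6=T, B6=F
#4 (h=4, w=11) -> covered: B1=F, B2=E, B3=F, B4=E, B5=T, B5=F, B6=T, B6=F
pool-wide coverage (11 outcomes): B1=T, B1=F, B2=E, B3=T, B3=F, B4=S, B4=E, B5=T, B5=F, B6=T, B6=F
size 1 is not enough: best union over all size-1 subsets is 8/11
size 2 is not enough: best union over all size-2 subsets is 10/11
the canonical winner is {1, 3, 4}: size 3, full 11-outcome coverage, earliest index list among size-3 covers

Answer: 3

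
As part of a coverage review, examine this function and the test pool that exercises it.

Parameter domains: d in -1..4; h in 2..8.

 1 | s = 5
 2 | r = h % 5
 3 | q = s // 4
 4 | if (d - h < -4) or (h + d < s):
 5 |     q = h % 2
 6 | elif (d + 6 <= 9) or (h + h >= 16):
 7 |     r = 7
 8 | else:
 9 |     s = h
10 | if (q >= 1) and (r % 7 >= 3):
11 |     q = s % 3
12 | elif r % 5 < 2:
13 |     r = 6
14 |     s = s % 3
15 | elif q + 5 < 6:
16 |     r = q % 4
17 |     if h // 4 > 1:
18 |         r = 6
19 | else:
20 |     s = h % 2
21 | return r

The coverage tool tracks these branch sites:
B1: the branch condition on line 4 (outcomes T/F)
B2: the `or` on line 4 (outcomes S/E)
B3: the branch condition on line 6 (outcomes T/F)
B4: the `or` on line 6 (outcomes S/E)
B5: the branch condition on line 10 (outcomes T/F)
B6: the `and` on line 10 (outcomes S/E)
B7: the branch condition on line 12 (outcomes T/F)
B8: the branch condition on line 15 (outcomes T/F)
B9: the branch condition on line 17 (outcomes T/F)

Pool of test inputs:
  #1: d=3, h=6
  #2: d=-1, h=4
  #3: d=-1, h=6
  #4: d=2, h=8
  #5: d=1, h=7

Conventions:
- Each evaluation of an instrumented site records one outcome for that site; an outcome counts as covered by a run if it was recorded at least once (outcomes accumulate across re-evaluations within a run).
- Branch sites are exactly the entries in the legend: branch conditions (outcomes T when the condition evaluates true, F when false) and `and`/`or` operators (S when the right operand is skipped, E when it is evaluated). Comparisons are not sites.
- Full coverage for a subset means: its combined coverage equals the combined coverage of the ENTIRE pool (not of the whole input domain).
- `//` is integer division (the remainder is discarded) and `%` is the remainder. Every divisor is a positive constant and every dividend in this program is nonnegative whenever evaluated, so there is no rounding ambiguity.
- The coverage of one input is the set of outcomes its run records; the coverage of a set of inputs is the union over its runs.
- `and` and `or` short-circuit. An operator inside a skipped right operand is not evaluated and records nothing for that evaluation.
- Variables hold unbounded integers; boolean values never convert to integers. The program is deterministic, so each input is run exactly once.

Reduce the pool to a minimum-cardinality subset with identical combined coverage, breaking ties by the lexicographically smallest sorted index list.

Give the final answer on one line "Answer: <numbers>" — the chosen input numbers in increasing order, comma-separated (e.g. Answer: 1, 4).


input #1, d=3, h=6: events B2->E, B1->F, B4->S, B3->T, B6->E, B5->F, B7->F, B8->F; outcomes B1=F, B2=E, B3=T, B4=S, B5=F, B6=E, B7=F, B8=F
input #2, d=-1, h=4: events B2->S, B1->T, B6->S, B5->F, B7->F, B8->T, B9->F; outcomes B1=T, B2=S, B5=F, B6=S, B7=F, B8=T, B9=F
input #3, d=-1, h=6: events B2->S, B1->T, B6->S, B5->F, B7->T; outcomes B1=T, B2=S, B5=F, B6=S, B7=T
input #4, d=2, h=8: events B2->S, B1->T, B6->S, B5->F, B7->F, B8->T, B9->T; outcomes B1=T, B2=S, B5=F, B6=S, B7=F, B8=T, B9=T
input #5, d=1, h=7: events B2->S, B1->T, B6->E, B5->F, B7->F, B8->F; outcomes B1=T, B2=S, B5=F, B6=E, B7=F, B8=F
together the pool reaches 15 outcomes: B1=T, B1=F, B2=S, B2=E, B3=T, B4=S, B5=F, B6=S, B6=E, B7=T, B7=F, B8=T, B8=F, B9=T, B9=F
checked all size-1 subsets: none covers 15 outcomes (max 8/15)
checked all size-2 subsets: none covers 15 outcomes (max 13/15)
checked all size-3 subsets: none covers 15 outcomes (max 14/15)
size 4: inputs {1, 2, 3, 4} cover all 15 outcomes, and no lexicographically smaller subset of this size does
Answer: 1, 2, 3, 4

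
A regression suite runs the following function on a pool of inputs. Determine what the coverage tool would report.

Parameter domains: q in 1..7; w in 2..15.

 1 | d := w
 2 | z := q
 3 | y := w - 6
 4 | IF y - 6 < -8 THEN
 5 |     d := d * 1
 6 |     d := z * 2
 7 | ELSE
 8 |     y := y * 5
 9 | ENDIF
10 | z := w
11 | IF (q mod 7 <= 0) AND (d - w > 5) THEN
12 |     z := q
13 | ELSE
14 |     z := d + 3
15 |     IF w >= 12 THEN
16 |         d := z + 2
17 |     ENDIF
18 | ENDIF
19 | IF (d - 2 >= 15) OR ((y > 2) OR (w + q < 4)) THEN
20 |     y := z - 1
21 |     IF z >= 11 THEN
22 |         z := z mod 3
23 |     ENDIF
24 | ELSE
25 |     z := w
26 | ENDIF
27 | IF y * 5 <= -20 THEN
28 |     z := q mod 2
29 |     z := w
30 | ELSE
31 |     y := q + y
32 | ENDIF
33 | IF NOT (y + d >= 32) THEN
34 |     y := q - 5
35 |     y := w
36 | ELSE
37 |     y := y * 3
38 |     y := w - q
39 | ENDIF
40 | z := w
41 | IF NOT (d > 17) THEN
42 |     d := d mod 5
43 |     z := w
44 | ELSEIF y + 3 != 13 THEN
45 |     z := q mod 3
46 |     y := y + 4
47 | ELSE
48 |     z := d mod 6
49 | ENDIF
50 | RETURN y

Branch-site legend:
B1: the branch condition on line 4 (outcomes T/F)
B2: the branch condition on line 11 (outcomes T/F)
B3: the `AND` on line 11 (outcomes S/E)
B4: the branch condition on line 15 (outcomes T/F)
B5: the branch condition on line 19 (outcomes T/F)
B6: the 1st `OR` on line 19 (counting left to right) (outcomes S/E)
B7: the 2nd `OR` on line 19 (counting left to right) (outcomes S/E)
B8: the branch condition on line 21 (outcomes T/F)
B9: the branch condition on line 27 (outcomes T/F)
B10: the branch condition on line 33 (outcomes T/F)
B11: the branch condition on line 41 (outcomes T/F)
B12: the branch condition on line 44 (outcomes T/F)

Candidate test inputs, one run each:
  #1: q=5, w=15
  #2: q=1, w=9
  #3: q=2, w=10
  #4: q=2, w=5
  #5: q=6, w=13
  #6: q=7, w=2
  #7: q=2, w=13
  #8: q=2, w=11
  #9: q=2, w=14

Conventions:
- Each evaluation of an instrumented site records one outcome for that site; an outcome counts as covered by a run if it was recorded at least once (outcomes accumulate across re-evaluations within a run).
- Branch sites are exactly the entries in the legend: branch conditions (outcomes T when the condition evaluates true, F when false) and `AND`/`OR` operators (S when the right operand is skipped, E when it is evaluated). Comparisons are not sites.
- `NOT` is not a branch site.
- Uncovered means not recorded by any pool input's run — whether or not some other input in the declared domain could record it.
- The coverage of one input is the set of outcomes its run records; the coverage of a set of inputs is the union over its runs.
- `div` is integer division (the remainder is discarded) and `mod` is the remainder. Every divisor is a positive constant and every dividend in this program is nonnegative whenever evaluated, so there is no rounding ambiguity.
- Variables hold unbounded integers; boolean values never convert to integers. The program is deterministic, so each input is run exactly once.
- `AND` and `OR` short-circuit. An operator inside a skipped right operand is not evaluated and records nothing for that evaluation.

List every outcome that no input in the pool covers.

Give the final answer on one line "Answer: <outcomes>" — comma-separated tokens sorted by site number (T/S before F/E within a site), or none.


input #1 (q=5, w=15): events B1->F, B3->S, B2->F, B4->T, B6->S, B5->T, B8->T, B9->F, B10->F, B11->F, B12->F; covers B1=F, B2=F, B3=S, B4=T, B5=T, B6=S, B8=T, B9=F, B10=F, B11=F, B12=F
input #2 (q=1, w=9): events B1->F, B3->S, B2->F, B4->F, B6->E, B7->S, B5->T, B8->T, B9->F, B10->T, B11->T; covers B1=F, B2=F, B3=S, B4=F, B5=T, B6=E, B7=S, B8=T, B9=F, B10=T, B11=T
input #3 (q=2, w=10): events B1->F, B3->S, B2->F, B4->F, B6->E, B7->S, B5->T, B8->T, B9->F, B10->T, B11->T; covers B1=F, B2=F, B3=S, B4=F, B5=T, B6=E, B7=S, B8=T, B9=F, B10=T, B11=T
input #4 (q=2, w=5): events B1->F, B3->S, B2->F, B4->F, B6->E, B7->E, B5->F, B9->T, B10->T, B11->T; covers B1=F, B2=F, B3=S, B4=F, B5=F, B6=E, B7=E, B9=T, B10=T, B11=T
input #5 (q=6, w=13): events B1->F, B3->S, B2->F, B4->T, B6->S, B5->T, B8->T, B9->F, B10->F, B11->F, B12->T; covers B1=F, B2=F, B3=S, B4=T, B5=T, B6=S, B8=T, B9=F, B10=F, B11=F, B12=T
input #6 (q=7, w=2): events B1->T, B3->E, B2->T, B6->E, B7->E, B5->F, B9->T, B10->T, B11->T; covers B1=T, B2=T, B3=E, B5=F, B6=E, B7=E, B9=T, B10=T, B11=T
input #7 (q=2, w=13): events B1->F, B3->S, B2->F, B4->T, B6->S, B5->T, B8->T, B9->F, B10->F, B11->F, B12->T; covers B1=F, B2=F, B3=S, B4=T, B5=T, B6=S, B8=T, B9=F, B10=F, B11=F, B12=T
input #8 (q=2, w=11): events B1->F, B3->S, B2->F, B4->F, B6->E, B7->S, B5->T, B8->T, B9->F, B10->T, B11->T; covers B1=F, B2=F, B3=S, B4=F, B5=T, B6=E, B7=S, B8=T, B9=F, B10=T, B11=T
input #9 (q=2, w=14): events B1->F, B3->S, B2->F, B4->T, B6->S, B5->T, B8->T, B9->F, B10->F, B11->F, B12->T; covers B1=F, B2=F, B3=S, B4=T, B5=T, B6=S, B8=T, B9=F, B10=F, B11=F, B12=T
union over the pool: B1=T, B1=F, B2=T, B2=F, B3=S, B3=E, B4=T, B4=F, B5=T, B5=F, B6=S, B6=E, B7=S, B7=E, B8=T, B9=T, B9=F, B10=T, B10=F, B11=T, B11=F, B12=T, B12=F
uncovered (1 of 24): B8=F
Answer: B8=F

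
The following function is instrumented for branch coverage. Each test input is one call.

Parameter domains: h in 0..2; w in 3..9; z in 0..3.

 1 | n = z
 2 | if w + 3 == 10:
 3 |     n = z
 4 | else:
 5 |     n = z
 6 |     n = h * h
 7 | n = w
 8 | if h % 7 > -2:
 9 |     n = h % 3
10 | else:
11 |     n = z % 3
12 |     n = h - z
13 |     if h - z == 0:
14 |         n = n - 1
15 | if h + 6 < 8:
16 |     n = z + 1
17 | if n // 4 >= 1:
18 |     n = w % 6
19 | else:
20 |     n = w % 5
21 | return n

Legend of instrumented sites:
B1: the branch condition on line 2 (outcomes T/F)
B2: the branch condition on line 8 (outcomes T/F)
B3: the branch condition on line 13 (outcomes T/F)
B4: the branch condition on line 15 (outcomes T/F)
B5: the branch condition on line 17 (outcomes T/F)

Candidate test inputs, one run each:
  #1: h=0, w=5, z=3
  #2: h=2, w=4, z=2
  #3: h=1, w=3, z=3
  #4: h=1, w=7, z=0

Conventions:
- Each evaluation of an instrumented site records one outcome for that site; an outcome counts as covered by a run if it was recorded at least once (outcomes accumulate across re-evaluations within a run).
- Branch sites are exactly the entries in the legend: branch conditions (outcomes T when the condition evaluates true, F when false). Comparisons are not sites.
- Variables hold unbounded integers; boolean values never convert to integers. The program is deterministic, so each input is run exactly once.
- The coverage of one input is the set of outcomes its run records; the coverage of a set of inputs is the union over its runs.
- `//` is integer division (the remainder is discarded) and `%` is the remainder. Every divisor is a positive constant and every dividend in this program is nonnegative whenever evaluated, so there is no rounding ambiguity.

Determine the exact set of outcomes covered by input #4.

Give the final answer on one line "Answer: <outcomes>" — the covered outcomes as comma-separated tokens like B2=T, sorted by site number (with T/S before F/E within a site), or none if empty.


Event log for input #4 (h=1, w=7, z=0):
  B1->T, B2->T, B4->T, B5->F
distinct outcomes covered: B1=T, B2=T, B4=T, B5=F
Answer: B1=T, B2=T, B4=T, B5=F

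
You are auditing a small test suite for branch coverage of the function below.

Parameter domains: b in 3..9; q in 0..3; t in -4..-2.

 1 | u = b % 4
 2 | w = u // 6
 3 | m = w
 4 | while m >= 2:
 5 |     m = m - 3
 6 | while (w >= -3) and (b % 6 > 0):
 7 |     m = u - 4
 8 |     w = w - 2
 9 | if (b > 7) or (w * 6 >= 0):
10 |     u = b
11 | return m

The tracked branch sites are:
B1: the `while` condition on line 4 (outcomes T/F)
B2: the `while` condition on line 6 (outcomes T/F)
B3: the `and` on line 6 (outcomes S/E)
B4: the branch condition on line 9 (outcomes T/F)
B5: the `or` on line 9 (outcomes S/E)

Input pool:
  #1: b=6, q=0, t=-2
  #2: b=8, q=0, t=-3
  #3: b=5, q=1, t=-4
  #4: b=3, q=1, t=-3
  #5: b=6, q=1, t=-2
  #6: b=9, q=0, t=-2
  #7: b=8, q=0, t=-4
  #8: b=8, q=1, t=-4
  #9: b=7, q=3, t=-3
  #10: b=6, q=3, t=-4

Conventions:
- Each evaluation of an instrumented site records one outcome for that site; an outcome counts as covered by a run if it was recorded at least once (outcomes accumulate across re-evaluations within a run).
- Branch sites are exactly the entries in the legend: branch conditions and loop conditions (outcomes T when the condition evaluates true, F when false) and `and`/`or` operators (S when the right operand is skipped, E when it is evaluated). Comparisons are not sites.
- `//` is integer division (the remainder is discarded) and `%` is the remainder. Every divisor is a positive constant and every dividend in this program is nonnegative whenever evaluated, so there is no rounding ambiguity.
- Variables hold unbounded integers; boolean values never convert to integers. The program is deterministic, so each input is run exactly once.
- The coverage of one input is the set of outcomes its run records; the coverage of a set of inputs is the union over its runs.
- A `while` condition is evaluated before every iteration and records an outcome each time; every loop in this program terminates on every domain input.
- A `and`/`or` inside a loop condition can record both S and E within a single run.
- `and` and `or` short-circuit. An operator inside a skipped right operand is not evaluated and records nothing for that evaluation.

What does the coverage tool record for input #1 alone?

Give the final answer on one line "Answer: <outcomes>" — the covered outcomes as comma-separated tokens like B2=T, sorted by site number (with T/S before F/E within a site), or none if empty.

Simulating input #1 (b=6, q=0, t=-2) step by step:
  B1->F, B3->E, B2->F, B5->E, B4->T
distinct outcomes covered: B1=F, B2=F, B3=E, B4=T, B5=E

Answer: B1=F, B2=F, B3=E, B4=T, B5=E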